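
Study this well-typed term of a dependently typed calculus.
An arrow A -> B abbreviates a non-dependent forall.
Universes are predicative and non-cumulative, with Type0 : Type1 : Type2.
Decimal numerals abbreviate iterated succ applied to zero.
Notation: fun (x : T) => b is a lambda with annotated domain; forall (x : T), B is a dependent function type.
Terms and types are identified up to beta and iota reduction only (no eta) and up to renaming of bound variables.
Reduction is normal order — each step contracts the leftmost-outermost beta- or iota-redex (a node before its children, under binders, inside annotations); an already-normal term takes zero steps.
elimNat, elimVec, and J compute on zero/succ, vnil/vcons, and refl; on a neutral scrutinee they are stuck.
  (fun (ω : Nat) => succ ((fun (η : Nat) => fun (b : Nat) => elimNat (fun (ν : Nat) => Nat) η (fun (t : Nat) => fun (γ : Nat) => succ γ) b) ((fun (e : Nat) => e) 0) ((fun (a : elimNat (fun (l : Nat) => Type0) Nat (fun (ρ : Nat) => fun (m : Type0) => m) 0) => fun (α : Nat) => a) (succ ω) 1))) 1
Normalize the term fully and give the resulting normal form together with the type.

normal form:
  3
inferred type:
  Nat
observation: contracting a beta-redex first, the term normalizes in 13 steps.


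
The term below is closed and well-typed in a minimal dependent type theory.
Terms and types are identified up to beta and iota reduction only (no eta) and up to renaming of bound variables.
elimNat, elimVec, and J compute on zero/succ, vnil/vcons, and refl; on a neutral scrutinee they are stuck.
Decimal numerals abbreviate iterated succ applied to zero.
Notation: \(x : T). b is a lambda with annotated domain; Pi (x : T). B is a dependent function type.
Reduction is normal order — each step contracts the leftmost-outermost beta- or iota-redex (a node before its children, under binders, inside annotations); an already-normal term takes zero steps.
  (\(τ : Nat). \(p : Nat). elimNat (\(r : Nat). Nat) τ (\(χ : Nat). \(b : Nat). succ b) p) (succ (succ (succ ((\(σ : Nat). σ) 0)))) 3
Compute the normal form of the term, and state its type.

resulting normal form:
  6
type:
  Nat
observation: reduction starts at a beta-redex, and 13 normal-order steps reach the normal form.


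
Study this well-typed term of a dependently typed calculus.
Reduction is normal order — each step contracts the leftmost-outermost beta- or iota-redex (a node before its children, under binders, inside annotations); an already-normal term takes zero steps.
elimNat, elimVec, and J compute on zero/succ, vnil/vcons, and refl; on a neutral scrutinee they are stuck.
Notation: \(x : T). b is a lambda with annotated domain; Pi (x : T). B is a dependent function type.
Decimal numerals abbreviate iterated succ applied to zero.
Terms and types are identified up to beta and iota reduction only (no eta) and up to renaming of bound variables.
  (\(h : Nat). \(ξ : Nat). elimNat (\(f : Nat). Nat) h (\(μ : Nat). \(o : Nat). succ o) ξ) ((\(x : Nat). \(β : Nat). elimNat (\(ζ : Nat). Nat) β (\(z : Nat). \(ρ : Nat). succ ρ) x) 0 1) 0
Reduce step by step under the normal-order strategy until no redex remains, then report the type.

normal-order reduction:
  (\(h : Nat). \(ξ : Nat). elimNat (\(f : Nat). Nat) h (\(μ : Nat). \(o : Nat). succ o) ξ) ((\(x : Nat). \(β : Nat). elimNat (\(ζ : Nat). Nat) β (\(z : Nat). \(ρ : Nat). succ ρ) x) 0 1) 0
  ~> (\(h : Nat). elimNat (\(ξ : Nat). Nat) ((\(f : Nat). \(μ : Nat). elimNat (\(o : Nat). Nat) μ (\(x : Nat). \(β : Nat). succ β) f) 0 1) (\(ζ : Nat). \(z : Nat). succ z) h) 0
  ~> elimNat (\(h : Nat). Nat) ((\(ξ : Nat). \(f : Nat). elimNat (\(μ : Nat). Nat) f (\(o : Nat). \(x : Nat). succ x) ξ) 0 1) (\(β : Nat). \(ζ : Nat). succ ζ) 0
  ~> (\(h : Nat). \(ξ : Nat). elimNat (\(f : Nat). Nat) ξ (\(μ : Nat). \(o : Nat). succ o) h) 0 1
  ~> (\(h : Nat). elimNat (\(ξ : Nat). Nat) h (\(f : Nat). \(μ : Nat). succ μ) 0) 1
  ~> elimNat (\(h : Nat). Nat) 1 (\(ξ : Nat). \(f : Nat). succ f) 0
  ~> 1
inferred type:
  Nat


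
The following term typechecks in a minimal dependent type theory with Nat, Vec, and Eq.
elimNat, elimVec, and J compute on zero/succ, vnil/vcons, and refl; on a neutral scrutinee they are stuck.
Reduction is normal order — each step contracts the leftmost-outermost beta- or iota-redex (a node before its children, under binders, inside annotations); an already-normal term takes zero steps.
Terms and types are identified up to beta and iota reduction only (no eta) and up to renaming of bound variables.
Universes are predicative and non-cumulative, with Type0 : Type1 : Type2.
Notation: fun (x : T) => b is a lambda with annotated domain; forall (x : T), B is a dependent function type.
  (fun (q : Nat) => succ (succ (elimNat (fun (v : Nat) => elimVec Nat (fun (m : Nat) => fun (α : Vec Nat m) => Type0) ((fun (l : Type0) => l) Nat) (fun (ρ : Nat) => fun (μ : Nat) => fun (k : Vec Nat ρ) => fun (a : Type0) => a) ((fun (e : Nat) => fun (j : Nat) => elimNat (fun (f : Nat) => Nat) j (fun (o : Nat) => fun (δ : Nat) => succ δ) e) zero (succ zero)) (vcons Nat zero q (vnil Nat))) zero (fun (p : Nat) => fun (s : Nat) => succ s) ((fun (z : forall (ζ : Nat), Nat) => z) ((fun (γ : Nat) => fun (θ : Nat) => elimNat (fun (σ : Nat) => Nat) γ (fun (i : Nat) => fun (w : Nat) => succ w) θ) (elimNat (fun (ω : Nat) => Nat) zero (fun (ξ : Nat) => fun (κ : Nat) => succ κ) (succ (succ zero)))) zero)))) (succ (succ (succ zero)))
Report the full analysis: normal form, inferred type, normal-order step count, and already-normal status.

reduced normal form:
  succ (succ (succ (succ zero)))
inferred type:
  Nat
steps to reach normal form (normal order): 26
term was already normal: no
first redex: a beta-redex


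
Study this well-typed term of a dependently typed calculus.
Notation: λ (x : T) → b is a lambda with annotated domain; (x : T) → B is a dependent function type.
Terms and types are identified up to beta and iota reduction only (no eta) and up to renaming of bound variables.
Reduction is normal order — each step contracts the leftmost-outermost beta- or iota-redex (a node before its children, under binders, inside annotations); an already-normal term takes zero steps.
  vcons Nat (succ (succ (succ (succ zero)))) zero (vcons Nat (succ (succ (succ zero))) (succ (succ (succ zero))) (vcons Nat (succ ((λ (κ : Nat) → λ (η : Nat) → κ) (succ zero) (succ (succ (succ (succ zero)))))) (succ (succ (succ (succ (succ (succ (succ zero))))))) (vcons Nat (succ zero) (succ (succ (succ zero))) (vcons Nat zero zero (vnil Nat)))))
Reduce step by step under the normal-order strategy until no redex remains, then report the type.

normal-order reduction:
  vcons Nat (succ (succ (succ (succ zero)))) zero (vcons Nat (succ (succ (succ zero))) (succ (succ (succ zero))) (vcons Nat (succ ((λ (κ : Nat) → λ (η : Nat) → κ) (succ zero) (succ (succ (succ (succ zero)))))) (succ (succ (succ (succ (succ (succ (succ zero))))))) (vcons Nat (succ zero) (succ (succ (succ zero))) (vcons Nat zero zero (vnil Nat)))))
  ~> vcons Nat (succ (succ (succ (succ zero)))) zero (vcons Nat (succ (succ (succ zero))) (succ (succ (succ zero))) (vcons Nat (succ ((λ (κ : Nat) → succ zero) (succ (succ (succ (succ zero)))))) (succ (succ (succ (succ (succ (succ (succ zero))))))) (vcons Nat (succ zero) (succ (succ (succ zero))) (vcons Nat zero zero (vnil Nat)))))
  ~> vcons Nat (succ (succ (succ (succ zero)))) zero (vcons Nat (succ (succ (succ zero))) (succ (succ (succ zero))) (vcons Nat (succ (succ zero)) (succ (succ (succ (succ (succ (succ (succ zero))))))) (vcons Nat (succ zero) (succ (succ (succ zero))) (vcons Nat zero zero (vnil Nat)))))
inferred type:
  Vec Nat (succ (succ (succ (succ (succ zero)))))


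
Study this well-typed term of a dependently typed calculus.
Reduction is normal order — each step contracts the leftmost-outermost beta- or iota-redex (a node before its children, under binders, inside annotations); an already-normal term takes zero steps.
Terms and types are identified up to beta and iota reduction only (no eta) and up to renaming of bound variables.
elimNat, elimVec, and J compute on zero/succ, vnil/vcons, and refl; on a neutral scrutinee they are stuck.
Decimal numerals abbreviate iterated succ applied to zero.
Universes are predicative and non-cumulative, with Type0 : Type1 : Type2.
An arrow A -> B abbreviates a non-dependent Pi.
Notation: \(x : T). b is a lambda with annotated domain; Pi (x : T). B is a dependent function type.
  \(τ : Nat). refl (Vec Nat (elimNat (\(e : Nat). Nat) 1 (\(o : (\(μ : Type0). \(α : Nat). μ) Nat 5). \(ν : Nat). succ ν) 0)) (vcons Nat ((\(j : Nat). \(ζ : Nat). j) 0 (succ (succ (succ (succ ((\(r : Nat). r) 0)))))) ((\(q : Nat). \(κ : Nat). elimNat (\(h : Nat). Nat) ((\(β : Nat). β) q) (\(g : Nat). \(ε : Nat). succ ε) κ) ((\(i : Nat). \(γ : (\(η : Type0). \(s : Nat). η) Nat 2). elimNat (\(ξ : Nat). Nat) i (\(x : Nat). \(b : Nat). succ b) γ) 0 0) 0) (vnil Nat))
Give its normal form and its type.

reduced normal form:
  \(τ : Nat). refl (Vec Nat 1) (vcons Nat 0 0 (vnil Nat))
the term's type:
  Nat -> Eq (Vec Nat 1) (vcons Nat 0 0 (vnil Nat)) (vcons Nat 0 0 (vnil Nat))
observation: contracting an elimNat iota-redex first, the term normalizes in 10 steps.


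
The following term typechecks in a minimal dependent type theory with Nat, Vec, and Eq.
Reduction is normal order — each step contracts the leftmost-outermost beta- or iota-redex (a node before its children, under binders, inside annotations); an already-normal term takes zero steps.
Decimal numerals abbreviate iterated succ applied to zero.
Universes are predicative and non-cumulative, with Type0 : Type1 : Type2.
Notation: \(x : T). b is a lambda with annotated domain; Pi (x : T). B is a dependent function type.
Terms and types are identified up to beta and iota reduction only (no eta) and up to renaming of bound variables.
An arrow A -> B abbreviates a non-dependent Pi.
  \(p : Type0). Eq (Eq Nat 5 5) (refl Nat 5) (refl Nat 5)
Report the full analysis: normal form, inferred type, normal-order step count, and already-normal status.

reduced normal form:
  \(p : Type0). Eq (Eq Nat 5 5) (refl Nat 5) (refl Nat 5)
the term's type:
  Type0 -> Type0
normal-order step count: 0
started in normal form: yes


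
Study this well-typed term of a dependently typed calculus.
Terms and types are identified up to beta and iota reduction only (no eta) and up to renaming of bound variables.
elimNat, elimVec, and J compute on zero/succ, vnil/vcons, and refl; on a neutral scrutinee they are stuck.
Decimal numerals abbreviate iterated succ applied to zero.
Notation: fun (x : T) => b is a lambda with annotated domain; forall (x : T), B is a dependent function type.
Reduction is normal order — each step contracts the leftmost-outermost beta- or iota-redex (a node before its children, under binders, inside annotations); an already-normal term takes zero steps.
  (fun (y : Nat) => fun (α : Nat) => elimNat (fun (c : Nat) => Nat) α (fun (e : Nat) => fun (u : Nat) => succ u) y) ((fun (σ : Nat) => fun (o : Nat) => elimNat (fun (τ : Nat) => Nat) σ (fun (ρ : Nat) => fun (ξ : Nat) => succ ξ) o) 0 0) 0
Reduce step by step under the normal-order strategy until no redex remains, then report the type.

reduction (normal order):
  (fun (y : Nat) => fun (α : Nat) => elimNat (fun (c : Nat) => Nat) α (fun (e : Nat) => fun (u : Nat) => succ u) y) ((fun (σ : Nat) => fun (o : Nat) => elimNat (fun (τ : Nat) => Nat) σ (fun (ρ : Nat) => fun (ξ : Nat) => succ ξ) o) 0 0) 0
  ~> (fun (y : Nat) => elimNat (fun (α : Nat) => Nat) y (fun (c : Nat) => fun (e : Nat) => succ e) ((fun (u : Nat) => fun (σ : Nat) => elimNat (fun (o : Nat) => Nat) u (fun (τ : Nat) => fun (ρ : Nat) => succ ρ) σ) 0 0)) 0
  ~> elimNat (fun (y : Nat) => Nat) 0 (fun (α : Nat) => fun (c : Nat) => succ c) ((fun (e : Nat) => fun (u : Nat) => elimNat (fun (σ : Nat) => Nat) e (fun (o : Nat) => fun (τ : Nat) => succ τ) u) 0 0)
  ~> elimNat (fun (y : Nat) => Nat) 0 (fun (α : Nat) => fun (c : Nat) => succ c) ((fun (e : Nat) => elimNat (fun (u : Nat) => Nat) 0 (fun (σ : Nat) => fun (o : Nat) => succ o) e) 0)
  ~> elimNat (fun (y : Nat) => Nat) 0 (fun (α : Nat) => fun (c : Nat) => succ c) (elimNat (fun (e : Nat) => Nat) 0 (fun (u : Nat) => fun (σ : Nat) => succ σ) 0)
  ~> elimNat (fun (y : Nat) => Nat) 0 (fun (α : Nat) => fun (c : Nat) => succ c) 0
  ~> 0
the term's type:
  Nat


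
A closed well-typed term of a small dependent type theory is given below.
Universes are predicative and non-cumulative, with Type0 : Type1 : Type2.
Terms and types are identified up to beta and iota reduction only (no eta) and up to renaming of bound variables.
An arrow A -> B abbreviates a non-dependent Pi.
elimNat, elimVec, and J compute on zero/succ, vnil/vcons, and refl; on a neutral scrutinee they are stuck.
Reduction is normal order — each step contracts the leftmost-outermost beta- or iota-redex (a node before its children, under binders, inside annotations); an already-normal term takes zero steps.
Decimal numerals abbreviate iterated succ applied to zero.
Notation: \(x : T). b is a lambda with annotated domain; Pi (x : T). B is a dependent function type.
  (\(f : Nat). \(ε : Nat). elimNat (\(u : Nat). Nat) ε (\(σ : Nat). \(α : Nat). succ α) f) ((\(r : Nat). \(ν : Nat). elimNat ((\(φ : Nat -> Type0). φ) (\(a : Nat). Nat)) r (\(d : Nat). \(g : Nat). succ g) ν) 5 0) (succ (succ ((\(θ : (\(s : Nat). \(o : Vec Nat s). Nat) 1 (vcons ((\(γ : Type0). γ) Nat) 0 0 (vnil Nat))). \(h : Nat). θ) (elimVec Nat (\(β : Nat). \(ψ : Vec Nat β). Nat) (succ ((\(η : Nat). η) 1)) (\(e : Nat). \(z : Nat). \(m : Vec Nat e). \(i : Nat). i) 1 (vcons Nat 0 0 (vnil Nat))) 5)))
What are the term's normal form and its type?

reduced normal form:
  9
type:
  Nat


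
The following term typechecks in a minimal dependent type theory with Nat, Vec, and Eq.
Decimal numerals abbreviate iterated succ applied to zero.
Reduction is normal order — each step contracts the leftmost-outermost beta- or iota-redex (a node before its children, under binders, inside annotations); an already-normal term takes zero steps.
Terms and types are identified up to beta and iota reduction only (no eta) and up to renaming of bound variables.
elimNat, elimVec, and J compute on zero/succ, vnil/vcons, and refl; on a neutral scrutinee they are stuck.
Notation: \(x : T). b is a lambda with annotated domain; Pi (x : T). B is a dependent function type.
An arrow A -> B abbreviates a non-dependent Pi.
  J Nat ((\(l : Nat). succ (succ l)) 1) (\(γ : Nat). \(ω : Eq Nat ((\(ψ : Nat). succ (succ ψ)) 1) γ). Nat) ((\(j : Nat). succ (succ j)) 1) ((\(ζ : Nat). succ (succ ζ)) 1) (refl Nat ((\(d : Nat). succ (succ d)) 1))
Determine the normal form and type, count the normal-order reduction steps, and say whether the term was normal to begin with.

normal form:
  3
inferred type:
  Nat
reduction steps (normal order): 2
started in normal form: no
first redex: a J iota-redex


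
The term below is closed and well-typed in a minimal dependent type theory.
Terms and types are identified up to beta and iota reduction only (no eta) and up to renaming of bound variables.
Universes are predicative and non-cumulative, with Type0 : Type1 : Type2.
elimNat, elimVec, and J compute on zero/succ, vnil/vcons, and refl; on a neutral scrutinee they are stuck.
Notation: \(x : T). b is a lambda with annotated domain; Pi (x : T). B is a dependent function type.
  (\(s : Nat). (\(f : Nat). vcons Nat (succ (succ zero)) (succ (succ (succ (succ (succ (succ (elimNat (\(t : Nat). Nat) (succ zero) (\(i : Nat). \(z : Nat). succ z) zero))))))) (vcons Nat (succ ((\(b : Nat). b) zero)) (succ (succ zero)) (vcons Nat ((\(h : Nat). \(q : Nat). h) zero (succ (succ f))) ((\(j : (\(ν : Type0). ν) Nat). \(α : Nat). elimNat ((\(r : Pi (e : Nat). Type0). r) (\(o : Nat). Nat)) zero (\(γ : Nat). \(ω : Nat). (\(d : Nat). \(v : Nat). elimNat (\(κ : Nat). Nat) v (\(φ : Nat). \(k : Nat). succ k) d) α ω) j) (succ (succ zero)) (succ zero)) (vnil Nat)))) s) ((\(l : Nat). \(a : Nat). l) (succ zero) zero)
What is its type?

inferred type:
  Vec Nat (succ (succ (succ zero)))


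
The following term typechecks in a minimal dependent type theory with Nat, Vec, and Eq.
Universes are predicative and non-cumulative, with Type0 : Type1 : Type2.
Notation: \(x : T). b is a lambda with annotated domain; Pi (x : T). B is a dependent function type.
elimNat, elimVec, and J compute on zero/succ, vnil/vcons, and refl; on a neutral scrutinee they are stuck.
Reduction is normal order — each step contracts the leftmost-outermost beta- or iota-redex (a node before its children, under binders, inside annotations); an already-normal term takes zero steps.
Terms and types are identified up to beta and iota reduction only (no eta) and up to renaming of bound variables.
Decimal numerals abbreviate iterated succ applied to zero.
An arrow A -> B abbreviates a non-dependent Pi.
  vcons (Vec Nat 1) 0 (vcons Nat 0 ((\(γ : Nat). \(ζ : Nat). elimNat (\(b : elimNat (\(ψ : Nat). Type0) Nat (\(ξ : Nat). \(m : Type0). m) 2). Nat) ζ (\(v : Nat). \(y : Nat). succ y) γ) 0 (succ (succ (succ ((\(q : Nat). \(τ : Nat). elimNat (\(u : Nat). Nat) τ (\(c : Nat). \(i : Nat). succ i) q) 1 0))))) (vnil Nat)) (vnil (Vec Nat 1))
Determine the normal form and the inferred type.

reduced normal form:
  vcons (Vec Nat 1) 0 (vcons Nat 0 4 (vnil Nat)) (vnil (Vec Nat 1))
inferred type:
  Vec (Vec Nat 1) 1


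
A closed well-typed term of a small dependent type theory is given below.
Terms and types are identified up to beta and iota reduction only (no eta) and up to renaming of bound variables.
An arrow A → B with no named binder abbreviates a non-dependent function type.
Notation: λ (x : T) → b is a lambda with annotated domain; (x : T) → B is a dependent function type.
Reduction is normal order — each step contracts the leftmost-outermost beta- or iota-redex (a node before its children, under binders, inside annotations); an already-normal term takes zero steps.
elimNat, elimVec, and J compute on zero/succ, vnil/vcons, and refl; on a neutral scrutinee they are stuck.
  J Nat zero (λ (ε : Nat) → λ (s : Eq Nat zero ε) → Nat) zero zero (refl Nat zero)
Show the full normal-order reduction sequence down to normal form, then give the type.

reduction (normal order):
  J Nat zero (λ (ε : Nat) → λ (s : Eq Nat zero ε) → Nat) zero zero (refl Nat zero)
  ~> zero
inferred type:
  Nat


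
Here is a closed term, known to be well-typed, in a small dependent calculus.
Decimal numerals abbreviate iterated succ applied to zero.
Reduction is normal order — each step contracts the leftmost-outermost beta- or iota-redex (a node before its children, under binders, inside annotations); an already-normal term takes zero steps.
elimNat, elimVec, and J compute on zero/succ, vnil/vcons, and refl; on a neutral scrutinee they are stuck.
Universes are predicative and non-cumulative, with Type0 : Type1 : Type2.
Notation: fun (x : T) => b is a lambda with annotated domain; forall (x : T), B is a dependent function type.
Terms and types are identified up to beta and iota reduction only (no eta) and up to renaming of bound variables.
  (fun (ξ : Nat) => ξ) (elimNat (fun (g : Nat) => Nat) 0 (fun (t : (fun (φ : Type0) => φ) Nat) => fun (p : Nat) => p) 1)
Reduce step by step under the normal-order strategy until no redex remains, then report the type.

normal-order reduction:
  (fun (ξ : Nat) => ξ) (elimNat (fun (g : Nat) => Nat) 0 (fun (t : (fun (φ : Type0) => φ) Nat) => fun (p : Nat) => p) 1)
  ~> elimNat (fun (ξ : Nat) => Nat) 0 (fun (g : (fun (t : Type0) => t) Nat) => fun (φ : Nat) => φ) 1
  ~> (fun (ξ : (fun (g : Type0) => g) Nat) => fun (t : Nat) => t) 0 (elimNat (fun (φ : Nat) => Nat) 0 (fun (p : (fun (θ : Type0) => θ) Nat) => fun (β : Nat) => β) 0)
  ~> (fun (ξ : Nat) => ξ) (elimNat (fun (g : Nat) => Nat) 0 (fun (t : (fun (φ : Type0) => φ) Nat) => fun (p : Nat) => p) 0)
  ~> elimNat (fun (ξ : Nat) => Nat) 0 (fun (g : (fun (t : Type0) => t) Nat) => fun (φ : Nat) => φ) 0
  ~> 0
inferred type:
  Nat


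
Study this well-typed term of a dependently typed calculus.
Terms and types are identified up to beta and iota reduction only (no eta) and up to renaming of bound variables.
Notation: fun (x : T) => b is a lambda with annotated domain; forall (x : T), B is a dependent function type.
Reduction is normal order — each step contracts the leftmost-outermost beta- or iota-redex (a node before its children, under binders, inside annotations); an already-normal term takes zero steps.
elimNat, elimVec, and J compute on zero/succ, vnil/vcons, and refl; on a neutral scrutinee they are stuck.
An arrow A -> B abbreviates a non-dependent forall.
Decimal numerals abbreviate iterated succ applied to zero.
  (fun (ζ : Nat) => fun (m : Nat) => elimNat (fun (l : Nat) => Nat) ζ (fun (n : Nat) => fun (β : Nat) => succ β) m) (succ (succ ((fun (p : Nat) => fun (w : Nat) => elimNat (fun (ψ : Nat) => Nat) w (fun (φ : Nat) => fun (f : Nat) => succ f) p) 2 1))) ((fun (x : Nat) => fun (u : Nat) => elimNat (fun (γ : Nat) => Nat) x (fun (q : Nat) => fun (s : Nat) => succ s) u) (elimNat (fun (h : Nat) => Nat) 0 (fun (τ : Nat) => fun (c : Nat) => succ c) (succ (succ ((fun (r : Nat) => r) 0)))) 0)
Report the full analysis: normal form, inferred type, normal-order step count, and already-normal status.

reduced normal form:
  7
inferred type:
  Nat
normal-order step count: 29
started in normal form: no
first redex: a beta-redex


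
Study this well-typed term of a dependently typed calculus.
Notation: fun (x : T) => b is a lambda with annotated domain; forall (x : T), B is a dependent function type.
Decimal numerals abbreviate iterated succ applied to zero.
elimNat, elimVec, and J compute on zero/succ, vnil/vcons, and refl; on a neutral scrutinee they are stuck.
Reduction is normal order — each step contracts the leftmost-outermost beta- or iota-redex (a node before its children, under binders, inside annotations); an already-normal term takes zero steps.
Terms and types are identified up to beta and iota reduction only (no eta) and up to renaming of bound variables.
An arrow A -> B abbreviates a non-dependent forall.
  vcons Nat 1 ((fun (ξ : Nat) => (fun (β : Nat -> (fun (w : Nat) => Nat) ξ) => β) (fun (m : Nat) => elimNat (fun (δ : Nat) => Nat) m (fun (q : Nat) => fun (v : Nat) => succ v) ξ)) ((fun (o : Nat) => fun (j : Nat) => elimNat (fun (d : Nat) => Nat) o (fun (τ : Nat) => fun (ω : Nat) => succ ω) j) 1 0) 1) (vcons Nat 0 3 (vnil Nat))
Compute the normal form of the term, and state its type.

resulting normal form:
  vcons Nat 1 2 (vcons Nat 0 3 (vnil Nat))
the term's type:
  Vec Nat 2
observation: contracting a beta-redex first, the term normalizes in 10 steps.


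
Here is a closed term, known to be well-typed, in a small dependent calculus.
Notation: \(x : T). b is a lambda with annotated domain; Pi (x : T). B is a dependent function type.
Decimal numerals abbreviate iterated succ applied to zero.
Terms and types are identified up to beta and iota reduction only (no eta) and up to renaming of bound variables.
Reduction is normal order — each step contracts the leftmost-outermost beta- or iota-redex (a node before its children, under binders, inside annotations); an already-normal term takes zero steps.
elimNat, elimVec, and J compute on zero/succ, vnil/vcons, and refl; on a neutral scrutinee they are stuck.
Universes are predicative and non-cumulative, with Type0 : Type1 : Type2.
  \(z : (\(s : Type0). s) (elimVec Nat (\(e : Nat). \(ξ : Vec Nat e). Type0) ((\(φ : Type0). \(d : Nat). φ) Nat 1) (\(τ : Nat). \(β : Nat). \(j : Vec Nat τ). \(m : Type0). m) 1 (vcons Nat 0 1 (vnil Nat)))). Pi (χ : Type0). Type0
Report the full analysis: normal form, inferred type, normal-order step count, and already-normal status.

resulting normal form:
  \(z : Nat). Pi (s : Type0). Type0
type:
  Pi (z : Nat). Type1
normal-order step count: 9
already normal: no
first redex: a beta-redex


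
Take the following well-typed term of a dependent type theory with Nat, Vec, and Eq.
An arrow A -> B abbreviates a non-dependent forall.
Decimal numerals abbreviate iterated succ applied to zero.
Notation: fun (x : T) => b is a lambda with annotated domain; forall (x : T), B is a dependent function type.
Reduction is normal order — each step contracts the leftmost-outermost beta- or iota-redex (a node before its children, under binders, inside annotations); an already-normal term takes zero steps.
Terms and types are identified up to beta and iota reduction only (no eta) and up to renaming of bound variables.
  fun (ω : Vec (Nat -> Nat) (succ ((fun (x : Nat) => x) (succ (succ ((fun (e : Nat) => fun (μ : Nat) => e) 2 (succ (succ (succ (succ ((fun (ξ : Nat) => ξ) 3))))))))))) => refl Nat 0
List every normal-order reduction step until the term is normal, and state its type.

normal-order reduction:
  fun (ω : Vec (Nat -> Nat) (succ ((fun (x : Nat) => x) (succ (succ ((fun (e : Nat) => fun (μ : Nat) => e) 2 (succ (succ (succ (succ ((fun (ξ : Nat) => ξ) 3))))))))))) => refl Nat 0
  ~> fun (ω : Vec (Nat -> Nat) (succ (succ (succ ((fun (x : Nat) => fun (e : Nat) => x) 2 (succ (succ (succ (succ ((fun (μ : Nat) => μ) 3)))))))))) => refl Nat 0
  ~> fun (ω : Vec (Nat -> Nat) (succ (succ (succ ((fun (x : Nat) => 2) (succ (succ (succ (succ ((fun (e : Nat) => e) 3)))))))))) => refl Nat 0
  ~> fun (ω : Vec (Nat -> Nat) 5) => refl Nat 0
type:
  Vec (Nat -> Nat) 5 -> Eq Nat 0 0


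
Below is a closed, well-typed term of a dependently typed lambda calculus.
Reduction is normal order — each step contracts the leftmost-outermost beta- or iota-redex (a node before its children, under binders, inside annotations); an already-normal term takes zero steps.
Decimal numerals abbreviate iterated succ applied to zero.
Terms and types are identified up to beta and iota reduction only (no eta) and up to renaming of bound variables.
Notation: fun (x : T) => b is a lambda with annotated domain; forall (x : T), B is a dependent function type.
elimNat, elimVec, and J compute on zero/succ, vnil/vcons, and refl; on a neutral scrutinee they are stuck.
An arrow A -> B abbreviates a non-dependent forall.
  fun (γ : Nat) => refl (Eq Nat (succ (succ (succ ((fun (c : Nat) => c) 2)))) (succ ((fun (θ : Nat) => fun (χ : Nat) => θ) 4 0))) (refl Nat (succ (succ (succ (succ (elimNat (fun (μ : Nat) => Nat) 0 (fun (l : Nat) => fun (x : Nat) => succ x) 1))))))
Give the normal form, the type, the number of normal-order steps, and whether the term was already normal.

normal form:
  fun (γ : Nat) => refl (Eq Nat 5 5) (refl Nat 5)
the term's type:
  Nat -> Eq (Eq Nat 5 5) (refl Nat 5) (refl Nat 5)
reduction steps (normal order): 7
already normal: no
first contracted redex: a beta-redex


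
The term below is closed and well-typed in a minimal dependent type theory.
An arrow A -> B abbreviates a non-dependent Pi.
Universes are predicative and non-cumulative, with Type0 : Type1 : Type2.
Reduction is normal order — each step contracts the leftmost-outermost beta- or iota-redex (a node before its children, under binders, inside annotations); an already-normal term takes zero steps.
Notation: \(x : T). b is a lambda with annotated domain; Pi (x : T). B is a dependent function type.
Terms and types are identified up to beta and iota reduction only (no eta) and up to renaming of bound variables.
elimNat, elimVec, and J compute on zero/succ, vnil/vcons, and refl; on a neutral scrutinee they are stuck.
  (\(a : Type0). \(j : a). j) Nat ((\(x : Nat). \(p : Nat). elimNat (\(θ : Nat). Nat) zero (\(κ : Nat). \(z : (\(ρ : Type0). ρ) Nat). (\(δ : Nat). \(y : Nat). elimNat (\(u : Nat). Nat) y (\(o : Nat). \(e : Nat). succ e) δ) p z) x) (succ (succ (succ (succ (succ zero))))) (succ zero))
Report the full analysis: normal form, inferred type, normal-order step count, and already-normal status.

resulting normal form:
  succ (succ (succ (succ (succ zero))))
inferred type:
  Nat
reduction steps (normal order): 50
already normal: no
first contracted redex: a beta-redex


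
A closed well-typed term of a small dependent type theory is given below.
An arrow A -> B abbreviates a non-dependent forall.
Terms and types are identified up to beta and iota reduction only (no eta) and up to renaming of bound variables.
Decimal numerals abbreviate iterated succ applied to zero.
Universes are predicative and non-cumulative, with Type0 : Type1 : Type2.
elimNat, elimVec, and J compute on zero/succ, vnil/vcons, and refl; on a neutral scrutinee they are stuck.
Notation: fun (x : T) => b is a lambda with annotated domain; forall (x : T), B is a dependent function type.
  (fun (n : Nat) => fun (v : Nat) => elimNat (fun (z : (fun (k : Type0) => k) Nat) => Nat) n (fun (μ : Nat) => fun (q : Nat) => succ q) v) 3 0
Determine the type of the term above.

inferred type:
  Nat


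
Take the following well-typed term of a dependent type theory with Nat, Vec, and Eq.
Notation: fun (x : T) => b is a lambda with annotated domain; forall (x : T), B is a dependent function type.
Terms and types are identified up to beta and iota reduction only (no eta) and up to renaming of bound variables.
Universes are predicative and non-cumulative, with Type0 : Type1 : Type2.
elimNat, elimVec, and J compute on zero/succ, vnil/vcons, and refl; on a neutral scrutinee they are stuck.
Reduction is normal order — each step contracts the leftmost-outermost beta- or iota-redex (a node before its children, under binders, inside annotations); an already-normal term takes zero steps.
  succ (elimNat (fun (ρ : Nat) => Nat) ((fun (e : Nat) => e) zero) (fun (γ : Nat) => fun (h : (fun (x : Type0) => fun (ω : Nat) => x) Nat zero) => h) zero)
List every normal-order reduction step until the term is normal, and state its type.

normal-order reduction sequence:
  succ (elimNat (fun (ρ : Nat) => Nat) ((fun (e : Nat) => e) zero) (fun (γ : Nat) => fun (h : (fun (x : Type0) => fun (ω : Nat) => x) Nat zero) => h) zero)
  ~> succ ((fun (ρ : Nat) => ρ) zero)
  ~> succ zero
inferred type:
  Nat


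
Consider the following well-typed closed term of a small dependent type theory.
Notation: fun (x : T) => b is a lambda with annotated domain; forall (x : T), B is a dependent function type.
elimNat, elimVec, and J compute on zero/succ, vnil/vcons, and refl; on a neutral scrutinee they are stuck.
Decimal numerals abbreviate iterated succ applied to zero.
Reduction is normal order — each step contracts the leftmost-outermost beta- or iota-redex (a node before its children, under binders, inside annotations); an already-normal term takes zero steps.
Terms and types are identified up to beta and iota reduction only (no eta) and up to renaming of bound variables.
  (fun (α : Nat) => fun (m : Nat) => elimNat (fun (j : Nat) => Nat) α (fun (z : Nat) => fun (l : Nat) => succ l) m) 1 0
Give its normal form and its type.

reduced normal form:
  1
type:
  Nat
observation: the leftmost-outermost redex is a beta-redex, and normalization takes 3 steps.


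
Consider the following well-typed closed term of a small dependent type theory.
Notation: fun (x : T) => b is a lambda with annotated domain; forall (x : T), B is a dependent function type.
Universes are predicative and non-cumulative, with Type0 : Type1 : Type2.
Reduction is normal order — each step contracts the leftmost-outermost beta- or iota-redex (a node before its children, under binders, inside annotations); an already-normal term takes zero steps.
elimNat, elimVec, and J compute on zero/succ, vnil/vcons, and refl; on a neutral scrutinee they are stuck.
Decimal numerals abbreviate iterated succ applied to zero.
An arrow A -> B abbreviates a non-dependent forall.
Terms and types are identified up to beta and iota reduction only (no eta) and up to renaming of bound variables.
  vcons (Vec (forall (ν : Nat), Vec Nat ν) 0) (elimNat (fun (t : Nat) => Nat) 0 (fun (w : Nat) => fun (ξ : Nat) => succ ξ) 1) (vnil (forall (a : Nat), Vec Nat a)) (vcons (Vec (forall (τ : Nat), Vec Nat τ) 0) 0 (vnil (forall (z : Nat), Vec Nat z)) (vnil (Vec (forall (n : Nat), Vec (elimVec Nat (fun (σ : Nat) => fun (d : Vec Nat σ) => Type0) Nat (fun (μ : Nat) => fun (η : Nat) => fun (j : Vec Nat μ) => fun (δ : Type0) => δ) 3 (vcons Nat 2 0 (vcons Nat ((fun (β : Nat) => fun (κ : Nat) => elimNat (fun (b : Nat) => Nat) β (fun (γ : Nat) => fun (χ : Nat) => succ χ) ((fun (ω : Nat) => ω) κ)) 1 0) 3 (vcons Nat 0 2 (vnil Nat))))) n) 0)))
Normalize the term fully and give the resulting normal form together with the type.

normal form:
  vcons (Vec (forall (ν : Nat), Vec Nat ν) 0) 1 (vnil (forall (t : Nat), Vec Nat t)) (vcons (Vec (forall (w : Nat), Vec Nat w) 0) 0 (vnil (forall (ξ : Nat), Vec Nat ξ)) (vnil (Vec (forall (a : Nat), Vec Nat a) 0)))
type:
  Vec (Vec (forall (ν : Nat), Vec Nat ν) 0) 2
observation: normalization takes exactly 20 steps under the normal-order strategy.


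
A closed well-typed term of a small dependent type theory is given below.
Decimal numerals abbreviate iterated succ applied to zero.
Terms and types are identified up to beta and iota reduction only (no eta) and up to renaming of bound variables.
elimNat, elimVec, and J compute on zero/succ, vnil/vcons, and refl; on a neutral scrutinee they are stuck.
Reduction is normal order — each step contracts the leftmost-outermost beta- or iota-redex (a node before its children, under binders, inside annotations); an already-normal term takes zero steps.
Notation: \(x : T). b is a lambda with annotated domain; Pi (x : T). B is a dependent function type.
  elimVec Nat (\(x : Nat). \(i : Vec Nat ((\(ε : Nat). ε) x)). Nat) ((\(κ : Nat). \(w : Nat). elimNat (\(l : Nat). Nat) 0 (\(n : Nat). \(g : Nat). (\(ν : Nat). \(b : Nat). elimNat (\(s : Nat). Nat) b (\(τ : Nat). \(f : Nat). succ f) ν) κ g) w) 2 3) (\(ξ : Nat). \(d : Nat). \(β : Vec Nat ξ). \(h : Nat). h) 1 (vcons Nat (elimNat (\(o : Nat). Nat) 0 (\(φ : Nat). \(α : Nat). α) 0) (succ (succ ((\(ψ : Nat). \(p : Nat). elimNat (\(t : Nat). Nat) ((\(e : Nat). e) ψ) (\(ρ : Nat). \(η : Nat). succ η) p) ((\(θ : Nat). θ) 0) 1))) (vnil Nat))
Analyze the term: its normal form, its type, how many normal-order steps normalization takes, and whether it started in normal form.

reduced normal form:
  6
type:
  Nat
normal-order step count: 45
started in normal form: no
first redex: an elimVec iota-redex


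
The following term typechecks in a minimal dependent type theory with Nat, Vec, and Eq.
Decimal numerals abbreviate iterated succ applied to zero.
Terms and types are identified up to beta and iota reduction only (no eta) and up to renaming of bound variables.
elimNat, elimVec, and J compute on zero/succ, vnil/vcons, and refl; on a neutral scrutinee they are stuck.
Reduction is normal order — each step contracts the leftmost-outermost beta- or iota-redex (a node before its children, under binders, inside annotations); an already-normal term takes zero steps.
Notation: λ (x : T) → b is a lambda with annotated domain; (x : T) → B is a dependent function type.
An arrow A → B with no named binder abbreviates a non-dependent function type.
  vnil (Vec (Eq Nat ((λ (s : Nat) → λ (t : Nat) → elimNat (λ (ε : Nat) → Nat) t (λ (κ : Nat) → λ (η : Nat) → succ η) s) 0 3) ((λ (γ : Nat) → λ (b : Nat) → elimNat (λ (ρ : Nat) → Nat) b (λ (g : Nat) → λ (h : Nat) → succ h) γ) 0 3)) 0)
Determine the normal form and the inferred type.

resulting normal form:
  vnil (Vec (Eq Nat 3 3) 0)
the term's type:
  Vec (Vec (Eq Nat 3 3) 0) 0
observation: the term reaches its normal form after 6 normal-order steps.


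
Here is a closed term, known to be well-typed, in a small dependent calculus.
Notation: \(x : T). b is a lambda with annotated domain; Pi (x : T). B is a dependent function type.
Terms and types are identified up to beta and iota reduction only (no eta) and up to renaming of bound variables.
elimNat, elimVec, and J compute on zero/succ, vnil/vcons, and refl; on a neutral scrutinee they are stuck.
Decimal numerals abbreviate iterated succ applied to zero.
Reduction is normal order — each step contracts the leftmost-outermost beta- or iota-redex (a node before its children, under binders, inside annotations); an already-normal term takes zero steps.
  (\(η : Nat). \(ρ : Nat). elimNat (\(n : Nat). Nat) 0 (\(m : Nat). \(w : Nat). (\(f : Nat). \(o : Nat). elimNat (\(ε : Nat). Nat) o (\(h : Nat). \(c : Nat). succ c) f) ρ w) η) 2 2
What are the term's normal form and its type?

reduced normal form:
  4
inferred type:
  Nat


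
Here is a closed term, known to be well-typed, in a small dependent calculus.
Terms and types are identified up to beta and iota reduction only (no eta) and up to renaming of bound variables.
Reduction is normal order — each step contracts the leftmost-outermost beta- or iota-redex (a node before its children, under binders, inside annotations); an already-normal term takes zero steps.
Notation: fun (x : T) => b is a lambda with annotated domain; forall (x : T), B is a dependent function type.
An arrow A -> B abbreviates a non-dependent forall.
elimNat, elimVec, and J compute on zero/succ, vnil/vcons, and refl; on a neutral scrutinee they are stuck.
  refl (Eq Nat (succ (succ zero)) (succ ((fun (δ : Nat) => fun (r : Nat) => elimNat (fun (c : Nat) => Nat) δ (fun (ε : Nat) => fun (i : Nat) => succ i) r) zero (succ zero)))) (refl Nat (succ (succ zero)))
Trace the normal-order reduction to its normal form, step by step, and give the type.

normal-order reduction sequence:
  refl (Eq Nat (succ (succ zero)) (succ ((fun (δ : Nat) => fun (r : Nat) => elimNat (fun (c : Nat) => Nat) δ (fun (ε : Nat) => fun (i : Nat) => succ i) r) zero (succ zero)))) (refl Nat (succ (succ zero)))
  ~> refl (Eq Nat (succ (succ zero)) (succ ((fun (δ : Nat) => elimNat (fun (r : Nat) => Nat) zero (fun (c : Nat) => fun (ε : Nat) => succ ε) δ) (succ zero)))) (refl Nat (succ (succ zero)))
  ~> refl (Eq Nat (succ (succ zero)) (succ (elimNat (fun (δ : Nat) => Nat) zero (fun (r : Nat) => fun (c : Nat) => succ c) (succ zero)))) (refl Nat (succ (succ zero)))
  ~> refl (Eq Nat (succ (succ zero)) (succ ((fun (δ : Nat) => fun (r : Nat) => succ r) zero (elimNat (fun (c : Nat) => Nat) zero (fun (ε : Nat) => fun (i : Nat) => succ i) zero)))) (refl Nat (succ (succ zero)))
  ~> refl (Eq Nat (succ (succ zero)) (succ ((fun (δ : Nat) => succ δ) (elimNat (fun (r : Nat) => Nat) zero (fun (c : Nat) => fun (ε : Nat) => succ ε) zero)))) (refl Nat (succ (succ zero)))
  ~> refl (Eq Nat (succ (succ zero)) (succ (succ (elimNat (fun (δ : Nat) => Nat) zero (fun (r : Nat) => fun (c : Nat) => succ c) zero)))) (refl Nat (succ (succ zero)))
  ~> refl (Eq Nat (succ (succ zero)) (succ (succ zero))) (refl Nat (succ (succ zero)))
the term's type:
  Eq (Eq Nat (succ (succ zero)) (succ (succ zero))) (refl Nat (succ (succ zero))) (refl Nat (succ (succ zero)))


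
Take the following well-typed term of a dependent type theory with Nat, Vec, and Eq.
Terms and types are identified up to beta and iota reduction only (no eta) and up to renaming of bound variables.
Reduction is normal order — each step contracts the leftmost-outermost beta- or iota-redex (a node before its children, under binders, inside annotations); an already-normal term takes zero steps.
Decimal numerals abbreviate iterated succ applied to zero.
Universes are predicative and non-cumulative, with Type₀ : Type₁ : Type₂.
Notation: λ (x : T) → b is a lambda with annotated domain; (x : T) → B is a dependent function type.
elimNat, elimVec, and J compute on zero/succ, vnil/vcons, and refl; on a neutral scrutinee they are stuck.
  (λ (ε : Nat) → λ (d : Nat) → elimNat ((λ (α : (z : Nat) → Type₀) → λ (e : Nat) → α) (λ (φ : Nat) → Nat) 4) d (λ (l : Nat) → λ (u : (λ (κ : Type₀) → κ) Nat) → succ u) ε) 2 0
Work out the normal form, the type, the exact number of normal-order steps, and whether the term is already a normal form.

normal form:
  2
inferred type:
  Nat
reduction steps (normal order): 9
term was already normal: no
first redex: a beta-redex


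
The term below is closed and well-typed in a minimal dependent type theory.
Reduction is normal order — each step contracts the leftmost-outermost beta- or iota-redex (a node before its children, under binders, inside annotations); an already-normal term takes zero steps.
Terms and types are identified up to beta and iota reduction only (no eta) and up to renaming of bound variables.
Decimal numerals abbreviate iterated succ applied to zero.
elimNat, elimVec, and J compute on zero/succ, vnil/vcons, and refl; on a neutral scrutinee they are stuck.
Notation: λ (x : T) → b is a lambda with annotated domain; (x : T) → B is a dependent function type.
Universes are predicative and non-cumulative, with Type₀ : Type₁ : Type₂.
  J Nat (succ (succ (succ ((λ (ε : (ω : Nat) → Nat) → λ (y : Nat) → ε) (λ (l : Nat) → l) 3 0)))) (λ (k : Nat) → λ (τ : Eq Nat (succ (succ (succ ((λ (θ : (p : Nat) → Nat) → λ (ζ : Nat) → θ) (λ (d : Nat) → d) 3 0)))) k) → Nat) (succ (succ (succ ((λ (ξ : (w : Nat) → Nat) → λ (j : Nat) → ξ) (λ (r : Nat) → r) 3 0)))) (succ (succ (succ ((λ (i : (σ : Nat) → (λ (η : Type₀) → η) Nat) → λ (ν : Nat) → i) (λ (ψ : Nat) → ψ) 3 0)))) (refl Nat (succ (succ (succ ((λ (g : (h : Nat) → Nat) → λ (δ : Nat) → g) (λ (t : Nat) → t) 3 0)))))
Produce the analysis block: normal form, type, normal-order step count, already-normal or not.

normal form:
  3
type:
  Nat
normal-order step count: 4
started in normal form: no
first contracted redex: a J iota-redex
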